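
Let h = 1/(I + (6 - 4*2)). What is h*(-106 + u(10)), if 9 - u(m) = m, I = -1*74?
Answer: 107/76 ≈ 1.4079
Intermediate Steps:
I = -74
u(m) = 9 - m
h = -1/76 (h = 1/(-74 + (6 - 4*2)) = 1/(-74 + (6 - 8)) = 1/(-74 - 2) = 1/(-76) = -1/76 ≈ -0.013158)
h*(-106 + u(10)) = -(-106 + (9 - 1*10))/76 = -(-106 + (9 - 10))/76 = -(-106 - 1)/76 = -1/76*(-107) = 107/76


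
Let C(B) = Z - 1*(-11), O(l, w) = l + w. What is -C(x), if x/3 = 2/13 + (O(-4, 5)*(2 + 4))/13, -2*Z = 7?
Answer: -15/2 ≈ -7.5000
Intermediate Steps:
Z = -7/2 (Z = -1/2*7 = -7/2 ≈ -3.5000)
x = 24/13 (x = 3*(2/13 + ((-4 + 5)*(2 + 4))/13) = 3*(2*(1/13) + (1*6)*(1/13)) = 3*(2/13 + 6*(1/13)) = 3*(2/13 + 6/13) = 3*(8/13) = 24/13 ≈ 1.8462)
C(B) = 15/2 (C(B) = -7/2 - 1*(-11) = -7/2 + 11 = 15/2)
-C(x) = -1*15/2 = -15/2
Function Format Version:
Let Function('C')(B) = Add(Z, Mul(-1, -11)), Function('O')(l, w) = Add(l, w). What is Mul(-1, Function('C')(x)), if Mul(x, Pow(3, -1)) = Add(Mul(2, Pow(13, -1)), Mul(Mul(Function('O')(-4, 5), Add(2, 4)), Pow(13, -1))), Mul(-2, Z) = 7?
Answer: Rational(-15, 2) ≈ -7.5000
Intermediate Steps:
Z = Rational(-7, 2) (Z = Mul(Rational(-1, 2), 7) = Rational(-7, 2) ≈ -3.5000)
x = Rational(24, 13) (x = Mul(3, Add(Mul(2, Pow(13, -1)), Mul(Mul(Add(-4, 5), Add(2, 4)), Pow(13, -1)))) = Mul(3, Add(Mul(2, Rational(1, 13)), Mul(Mul(1, 6), Rational(1, 13)))) = Mul(3, Add(Rational(2, 13), Mul(6, Rational(1, 13)))) = Mul(3, Add(Rational(2, 13), Rational(6, 13))) = Mul(3, Rational(8, 13)) = Rational(24, 13) ≈ 1.8462)
Function('C')(B) = Rational(15, 2) (Function('C')(B) = Add(Rational(-7, 2), Mul(-1, -11)) = Add(Rational(-7, 2), 11) = Rational(15, 2))
Mul(-1, Function('C')(x)) = Mul(-1, Rational(15, 2)) = Rational(-15, 2)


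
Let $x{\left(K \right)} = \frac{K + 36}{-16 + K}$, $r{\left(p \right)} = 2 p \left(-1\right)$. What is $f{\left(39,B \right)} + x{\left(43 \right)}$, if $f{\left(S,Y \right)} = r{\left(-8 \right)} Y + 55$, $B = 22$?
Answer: $\frac{11068}{27} \approx 409.93$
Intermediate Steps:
$r{\left(p \right)} = - 2 p$
$f{\left(S,Y \right)} = 55 + 16 Y$ ($f{\left(S,Y \right)} = \left(-2\right) \left(-8\right) Y + 55 = 16 Y + 55 = 55 + 16 Y$)
$x{\left(K \right)} = \frac{36 + K}{-16 + K}$
$f{\left(39,B \right)} + x{\left(43 \right)} = \left(55 + 16 \cdot 22\right) + \frac{36 + 43}{-16 + 43} = \left(55 + 352\right) + \frac{1}{27} \cdot 79 = 407 + \frac{1}{27} \cdot 79 = 407 + \frac{79}{27} = \frac{11068}{27}$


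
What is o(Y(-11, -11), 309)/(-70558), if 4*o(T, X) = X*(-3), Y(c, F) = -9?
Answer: 927/282232 ≈ 0.0032845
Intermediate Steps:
o(T, X) = -3*X/4 (o(T, X) = (X*(-3))/4 = (-3*X)/4 = -3*X/4)
o(Y(-11, -11), 309)/(-70558) = -3/4*309/(-70558) = -927/4*(-1/70558) = 927/282232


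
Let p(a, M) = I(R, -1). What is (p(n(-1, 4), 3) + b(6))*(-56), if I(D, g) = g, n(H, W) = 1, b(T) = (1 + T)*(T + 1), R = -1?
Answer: -2688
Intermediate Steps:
b(T) = (1 + T)² (b(T) = (1 + T)*(1 + T) = (1 + T)²)
p(a, M) = -1
(p(n(-1, 4), 3) + b(6))*(-56) = (-1 + (1 + 6)²)*(-56) = (-1 + 7²)*(-56) = (-1 + 49)*(-56) = 48*(-56) = -2688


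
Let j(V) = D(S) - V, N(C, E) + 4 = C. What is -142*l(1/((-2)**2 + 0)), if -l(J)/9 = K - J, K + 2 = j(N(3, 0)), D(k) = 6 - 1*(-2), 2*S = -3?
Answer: 17253/2 ≈ 8626.5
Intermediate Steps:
S = -3/2 (S = (1/2)*(-3) = -3/2 ≈ -1.5000)
N(C, E) = -4 + C
D(k) = 8 (D(k) = 6 + 2 = 8)
j(V) = 8 - V
K = 7 (K = -2 + (8 - (-4 + 3)) = -2 + (8 - 1*(-1)) = -2 + (8 + 1) = -2 + 9 = 7)
l(J) = -63 + 9*J (l(J) = -9*(7 - J) = -63 + 9*J)
-142*l(1/((-2)**2 + 0)) = -142*(-63 + 9/((-2)**2 + 0)) = -142*(-63 + 9/(4 + 0)) = -142*(-63 + 9/4) = -142*(-243/4) = 17253/2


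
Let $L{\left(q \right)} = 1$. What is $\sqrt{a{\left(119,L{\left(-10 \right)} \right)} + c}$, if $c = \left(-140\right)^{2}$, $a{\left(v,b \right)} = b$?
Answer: $\sqrt{19601} \approx 140.0$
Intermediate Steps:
$c = 19600$
$\sqrt{a{\left(119,L{\left(-10 \right)} \right)} + c} = \sqrt{1 + 19600} = \sqrt{19601}$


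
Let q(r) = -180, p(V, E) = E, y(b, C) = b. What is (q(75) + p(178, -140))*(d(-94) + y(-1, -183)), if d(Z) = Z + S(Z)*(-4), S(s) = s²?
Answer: 11340480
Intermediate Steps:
d(Z) = Z - 4*Z² (d(Z) = Z + Z²*(-4) = Z - 4*Z²)
(q(75) + p(178, -140))*(d(-94) + y(-1, -183)) = (-180 - 140)*(-94*(1 - 4*(-94)) - 1) = -320*(-94*(1 + 376) - 1) = -320*(-94*377 - 1) = -320*(-35438 - 1) = -320*(-35439) = 11340480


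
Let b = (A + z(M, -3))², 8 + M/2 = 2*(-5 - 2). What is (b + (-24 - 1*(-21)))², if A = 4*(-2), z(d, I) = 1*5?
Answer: 36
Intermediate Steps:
M = -44 (M = -16 + 2*(2*(-5 - 2)) = -16 + 2*(2*(-7)) = -16 + 2*(-14) = -16 - 28 = -44)
z(d, I) = 5
A = -8
b = 9 (b = (-8 + 5)² = (-3)² = 9)
(b + (-24 - 1*(-21)))² = (9 + (-24 - 1*(-21)))² = (9 + (-24 + 21))² = (9 - 3)² = 6² = 36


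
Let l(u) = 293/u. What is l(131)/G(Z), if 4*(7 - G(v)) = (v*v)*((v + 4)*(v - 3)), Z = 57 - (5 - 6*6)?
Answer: -293/1983276203 ≈ -1.4774e-7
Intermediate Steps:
Z = 88 (Z = 57 - (5 - 36) = 57 - 1*(-31) = 57 + 31 = 88)
G(v) = 7 - v**2*(-3 + v)*(4 + v)/4 (G(v) = 7 - v*v*(v + 4)*(v - 3)/4 = 7 - v**2*(4 + v)*(-3 + v)/4 = 7 - v**2*(-3 + v)*(4 + v)/4)
l(131)/G(Z) = (293/131)/(7 + 3*88**2 - 1/4*88**3 - 1/4*88**4) = (293*(1/131))/(7 + 3*7744 - 1/4*681472 - 1/4*59969536) = 293/(131*(7 + 23232 - 170368 - 14992384)) = (293/131)/(-15139513) = (293/131)*(-1/15139513) = -293/1983276203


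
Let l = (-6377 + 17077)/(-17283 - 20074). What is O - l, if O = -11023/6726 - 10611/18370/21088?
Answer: -65821798230478181/48667989864816960 ≈ -1.3525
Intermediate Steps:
l = -10700/37357 (l = 10700/(-37357) = 10700*(-1/37357) = -10700/37357 ≈ -0.28643)
O = -2135116710233/1302781001280 (O = -11023*1/6726 - 10611*1/18370*(1/21088) = -11023/6726 - 10611/18370*1/21088 = -11023/6726 - 10611/387386560 = -2135116710233/1302781001280 ≈ -1.6389)
O - l = -2135116710233/1302781001280 - 1*(-10700/37357) = -2135116710233/1302781001280 + 10700/37357 = -65821798230478181/48667989864816960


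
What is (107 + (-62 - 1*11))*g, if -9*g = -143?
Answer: 4862/9 ≈ 540.22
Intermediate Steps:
g = 143/9 (g = -⅑*(-143) = 143/9 ≈ 15.889)
(107 + (-62 - 1*11))*g = (107 + (-62 - 1*11))*(143/9) = (107 + (-62 - 11))*(143/9) = (107 - 73)*(143/9) = 34*(143/9) = 4862/9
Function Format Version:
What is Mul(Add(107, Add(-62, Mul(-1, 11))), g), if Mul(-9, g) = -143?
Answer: Rational(4862, 9) ≈ 540.22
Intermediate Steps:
g = Rational(143, 9) (g = Mul(Rational(-1, 9), -143) = Rational(143, 9) ≈ 15.889)
Mul(Add(107, Add(-62, Mul(-1, 11))), g) = Mul(Add(107, Add(-62, Mul(-1, 11))), Rational(143, 9)) = Mul(Add(107, Add(-62, -11)), Rational(143, 9)) = Mul(Add(107, -73), Rational(143, 9)) = Mul(34, Rational(143, 9)) = Rational(4862, 9)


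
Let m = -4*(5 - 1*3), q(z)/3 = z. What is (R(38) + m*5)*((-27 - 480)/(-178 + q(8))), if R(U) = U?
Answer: -507/77 ≈ -6.5844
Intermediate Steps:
q(z) = 3*z
m = -8 (m = -4*(5 - 3) = -4*2 = -8)
(R(38) + m*5)*((-27 - 480)/(-178 + q(8))) = (38 - 8*5)*((-27 - 480)/(-178 + 3*8)) = (38 - 40)*(-507/(-178 + 24)) = -(-1014)/(-154) = -(-1014)*(-1)/154 = -2*507/154 = -507/77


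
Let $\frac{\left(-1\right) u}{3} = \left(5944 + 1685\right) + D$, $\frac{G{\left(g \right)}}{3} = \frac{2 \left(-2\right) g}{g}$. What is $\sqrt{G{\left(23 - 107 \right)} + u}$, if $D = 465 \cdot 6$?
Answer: $i \sqrt{31269} \approx 176.83 i$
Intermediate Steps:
$D = 2790$
$G{\left(g \right)} = -12$ ($G{\left(g \right)} = 3 \frac{2 \left(-2\right) g}{g} = 3 \frac{\left(-4\right) g}{g} = 3 \left(-4\right) = -12$)
$u = -31257$ ($u = - 3 \left(\left(5944 + 1685\right) + 2790\right) = - 3 \left(7629 + 2790\right) = \left(-3\right) 10419 = -31257$)
$\sqrt{G{\left(23 - 107 \right)} + u} = \sqrt{-12 - 31257} = \sqrt{-31269} = i \sqrt{31269}$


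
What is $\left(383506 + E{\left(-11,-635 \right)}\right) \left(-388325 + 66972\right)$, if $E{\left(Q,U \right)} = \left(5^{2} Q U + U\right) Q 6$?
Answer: $3566964955402$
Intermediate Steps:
$E{\left(Q,U \right)} = 6 Q \left(U + 25 Q U\right)$ ($E{\left(Q,U \right)} = \left(25 Q U + U\right) Q 6 = \left(U + 25 Q U\right) Q 6 = Q \left(U + 25 Q U\right) 6 = 6 Q \left(U + 25 Q U\right)$)
$\left(383506 + E{\left(-11,-635 \right)}\right) \left(-388325 + 66972\right) = \left(383506 + 6 \left(-11\right) \left(-635\right) \left(1 + 25 \left(-11\right)\right)\right) \left(-388325 + 66972\right) = \left(383506 + 6 \left(-11\right) \left(-635\right) \left(1 - 275\right)\right) \left(-321353\right) = \left(383506 + 6 \left(-11\right) \left(-635\right) \left(-274\right)\right) \left(-321353\right) = \left(383506 - 11483340\right) \left(-321353\right) = \left(-11099834\right) \left(-321353\right) = 3566964955402$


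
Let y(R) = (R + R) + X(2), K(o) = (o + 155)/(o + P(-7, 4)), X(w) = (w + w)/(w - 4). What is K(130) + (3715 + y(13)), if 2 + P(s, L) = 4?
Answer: 164611/44 ≈ 3741.2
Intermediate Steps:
P(s, L) = 2 (P(s, L) = -2 + 4 = 2)
X(w) = 2*w/(-4 + w) (X(w) = (2*w)/(-4 + w) = 2*w/(-4 + w))
K(o) = (155 + o)/(2 + o) (K(o) = (o + 155)/(o + 2) = (155 + o)/(2 + o))
y(R) = -2 + 2*R (y(R) = (R + R) + 2*2/(-4 + 2) = 2*R + 2*2/(-2) = 2*R + 2*2*(-½) = 2*R - 2 = -2 + 2*R)
K(130) + (3715 + y(13)) = (155 + 130)/(2 + 130) + (3715 + (-2 + 2*13)) = 285/132 + (3715 + (-2 + 26)) = (1/132)*285 + (3715 + 24) = 95/44 + 3739 = 164611/44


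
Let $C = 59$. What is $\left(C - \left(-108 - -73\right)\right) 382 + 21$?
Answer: $35929$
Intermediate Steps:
$\left(C - \left(-108 - -73\right)\right) 382 + 21 = \left(59 - \left(-108 - -73\right)\right) 382 + 21 = \left(59 - \left(-108 + 73\right)\right) 382 + 21 = \left(59 - -35\right) 382 + 21 = \left(59 + 35\right) 382 + 21 = 94 \cdot 382 + 21 = 35908 + 21 = 35929$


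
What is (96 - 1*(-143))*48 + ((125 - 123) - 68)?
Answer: 11406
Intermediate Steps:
(96 - 1*(-143))*48 + ((125 - 123) - 68) = (96 + 143)*48 + (2 - 68) = 239*48 - 66 = 11472 - 66 = 11406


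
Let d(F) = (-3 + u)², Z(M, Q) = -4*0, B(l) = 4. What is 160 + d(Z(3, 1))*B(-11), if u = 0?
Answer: 196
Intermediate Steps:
Z(M, Q) = 0
d(F) = 9 (d(F) = (-3 + 0)² = (-3)² = 9)
160 + d(Z(3, 1))*B(-11) = 160 + 9*4 = 160 + 36 = 196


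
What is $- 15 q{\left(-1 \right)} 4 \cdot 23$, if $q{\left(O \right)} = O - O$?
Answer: $0$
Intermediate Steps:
$q{\left(O \right)} = 0$
$- 15 q{\left(-1 \right)} 4 \cdot 23 = - 15 \cdot 0 \cdot 4 \cdot 23 = \left(-15\right) 0 \cdot 23 = 0 \cdot 23 = 0$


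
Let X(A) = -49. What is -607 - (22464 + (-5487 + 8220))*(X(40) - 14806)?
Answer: 374300828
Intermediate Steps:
-607 - (22464 + (-5487 + 8220))*(X(40) - 14806) = -607 - (22464 + (-5487 + 8220))*(-49 - 14806) = -607 - (22464 + 2733)*(-14855) = -607 - 25197*(-14855) = -607 - 1*(-374301435) = -607 + 374301435 = 374300828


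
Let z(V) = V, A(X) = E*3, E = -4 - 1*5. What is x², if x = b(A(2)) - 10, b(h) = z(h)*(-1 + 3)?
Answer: 4096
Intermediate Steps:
E = -9 (E = -4 - 5 = -9)
A(X) = -27 (A(X) = -9*3 = -27)
b(h) = 2*h (b(h) = h*(-1 + 3) = h*2 = 2*h)
x = -64 (x = 2*(-27) - 10 = -54 - 10 = -64)
x² = (-64)² = 4096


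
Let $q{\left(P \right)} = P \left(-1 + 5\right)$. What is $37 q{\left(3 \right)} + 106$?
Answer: $550$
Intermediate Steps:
$q{\left(P \right)} = 4 P$ ($q{\left(P \right)} = P 4 = 4 P$)
$37 q{\left(3 \right)} + 106 = 37 \cdot 4 \cdot 3 + 106 = 37 \cdot 12 + 106 = 444 + 106 = 550$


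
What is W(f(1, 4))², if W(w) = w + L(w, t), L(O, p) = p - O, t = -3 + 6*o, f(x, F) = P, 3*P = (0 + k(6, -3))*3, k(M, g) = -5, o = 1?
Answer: 9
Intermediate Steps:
P = -5 (P = ((0 - 5)*3)/3 = (-5*3)/3 = (⅓)*(-15) = -5)
f(x, F) = -5
t = 3 (t = -3 + 6*1 = -3 + 6 = 3)
W(w) = 3 (W(w) = w + (3 - w) = 3)
W(f(1, 4))² = 3² = 9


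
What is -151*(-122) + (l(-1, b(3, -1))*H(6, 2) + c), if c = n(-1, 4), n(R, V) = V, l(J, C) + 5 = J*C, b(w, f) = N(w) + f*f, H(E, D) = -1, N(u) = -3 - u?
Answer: 18426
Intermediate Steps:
b(w, f) = -3 + f² - w (b(w, f) = (-3 - w) + f*f = (-3 - w) + f² = -3 + f² - w)
l(J, C) = -5 + C*J (l(J, C) = -5 + J*C = -5 + C*J)
c = 4
-151*(-122) + (l(-1, b(3, -1))*H(6, 2) + c) = -151*(-122) + ((-5 + (-3 + (-1)² - 1*3)*(-1))*(-1) + 4) = 18422 + ((-5 + (-3 + 1 - 3)*(-1))*(-1) + 4) = 18422 + ((-5 - 5*(-1))*(-1) + 4) = 18422 + ((-5 + 5)*(-1) + 4) = 18422 + (0*(-1) + 4) = 18422 + (0 + 4) = 18422 + 4 = 18426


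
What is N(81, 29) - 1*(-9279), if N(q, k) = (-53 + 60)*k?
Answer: 9482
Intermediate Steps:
N(q, k) = 7*k
N(81, 29) - 1*(-9279) = 7*29 - 1*(-9279) = 203 + 9279 = 9482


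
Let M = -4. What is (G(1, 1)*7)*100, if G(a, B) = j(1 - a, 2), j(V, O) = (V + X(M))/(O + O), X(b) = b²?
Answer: 2800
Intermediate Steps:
j(V, O) = (16 + V)/(2*O) (j(V, O) = (V + (-4)²)/(O + O) = (V + 16)/((2*O)) = (16 + V)*(1/(2*O)) = (16 + V)/(2*O))
G(a, B) = 17/4 - a/4 (G(a, B) = (½)*(16 + (1 - a))/2 = (½)*(½)*(17 - a) = 17/4 - a/4)
(G(1, 1)*7)*100 = ((17/4 - ¼*1)*7)*100 = ((17/4 - ¼)*7)*100 = (4*7)*100 = 28*100 = 2800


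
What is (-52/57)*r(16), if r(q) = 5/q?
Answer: -65/228 ≈ -0.28509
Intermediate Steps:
(-52/57)*r(16) = (-52/57)*(5/16) = (-52*1/57)*(5*(1/16)) = -52/57*5/16 = -65/228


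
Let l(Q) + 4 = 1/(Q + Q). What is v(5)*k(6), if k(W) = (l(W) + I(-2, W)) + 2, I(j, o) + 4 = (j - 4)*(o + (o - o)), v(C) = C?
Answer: -2515/12 ≈ -209.58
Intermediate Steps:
I(j, o) = -4 + o*(-4 + j) (I(j, o) = -4 + (j - 4)*(o + (o - o)) = -4 + (-4 + j)*(o + 0) = -4 + (-4 + j)*o = -4 + o*(-4 + j))
l(Q) = -4 + 1/(2*Q) (l(Q) = -4 + 1/(Q + Q) = -4 + 1/(2*Q))
k(W) = -6 + 1/(2*W) - 6*W (k(W) = ((-4 + 1/(2*W)) + (-4 - 4*W - 2*W)) + 2 = ((-4 + 1/(2*W)) + (-4 - 6*W)) + 2 = (-8 + 1/(2*W) - 6*W) + 2 = -6 + 1/(2*W) - 6*W)
v(5)*k(6) = 5*(-6 + (½)/6 - 6*6) = 5*(-6 + (½)*(⅙) - 36) = 5*(-6 + 1/12 - 36) = 5*(-503/12) = -2515/12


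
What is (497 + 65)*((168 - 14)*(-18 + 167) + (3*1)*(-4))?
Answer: 12888908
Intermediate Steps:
(497 + 65)*((168 - 14)*(-18 + 167) + (3*1)*(-4)) = 562*(154*149 + 3*(-4)) = 562*(22946 - 12) = 562*22934 = 12888908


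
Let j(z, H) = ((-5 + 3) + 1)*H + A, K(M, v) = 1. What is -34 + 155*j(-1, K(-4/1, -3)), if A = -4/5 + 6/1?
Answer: 617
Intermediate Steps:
A = 26/5 (A = -4*⅕ + 6*1 = -⅘ + 6 = 26/5 ≈ 5.2000)
j(z, H) = 26/5 - H (j(z, H) = ((-5 + 3) + 1)*H + 26/5 = (-2 + 1)*H + 26/5 = -H + 26/5 = 26/5 - H)
-34 + 155*j(-1, K(-4/1, -3)) = -34 + 155*(26/5 - 1*1) = -34 + 155*(26/5 - 1) = -34 + 155*(21/5) = -34 + 651 = 617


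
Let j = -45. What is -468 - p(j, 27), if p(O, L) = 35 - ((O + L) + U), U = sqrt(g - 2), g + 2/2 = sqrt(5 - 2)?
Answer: -521 + I*sqrt(3 - sqrt(3)) ≈ -521.0 + 1.126*I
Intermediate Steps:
g = -1 + sqrt(3) (g = -1 + sqrt(5 - 2) = -1 + sqrt(3) ≈ 0.73205)
U = sqrt(-3 + sqrt(3)) (U = sqrt((-1 + sqrt(3)) - 2) = sqrt(-3 + sqrt(3)) ≈ 1.126*I)
p(O, L) = 35 - L - O - sqrt(-3 + sqrt(3)) (p(O, L) = 35 - ((O + L) + sqrt(-3 + sqrt(3))) = 35 - ((L + O) + sqrt(-3 + sqrt(3))) = 35 - (L + O + sqrt(-3 + sqrt(3))) = 35 + (-L - O - sqrt(-3 + sqrt(3))) = 35 - L - O - sqrt(-3 + sqrt(3)))
-468 - p(j, 27) = -468 - (35 - 1*27 - 1*(-45) - I*sqrt(3 - sqrt(3))) = -468 - (35 - 27 + 45 - I*sqrt(3 - sqrt(3))) = -468 - (53 - I*sqrt(3 - sqrt(3))) = -468 + (-53 + I*sqrt(3 - sqrt(3))) = -521 + I*sqrt(3 - sqrt(3))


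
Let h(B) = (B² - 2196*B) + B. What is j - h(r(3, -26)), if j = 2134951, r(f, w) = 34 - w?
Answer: 2263051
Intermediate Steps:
h(B) = B² - 2195*B
j - h(r(3, -26)) = 2134951 - (34 - 1*(-26))*(-2195 + (34 - 1*(-26))) = 2134951 - (34 + 26)*(-2195 + (34 + 26)) = 2134951 - 60*(-2195 + 60) = 2134951 - 60*(-2135) = 2134951 - 1*(-128100) = 2134951 + 128100 = 2263051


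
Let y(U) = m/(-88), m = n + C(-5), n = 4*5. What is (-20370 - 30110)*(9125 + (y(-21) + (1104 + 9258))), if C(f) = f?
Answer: -10820646710/11 ≈ -9.8370e+8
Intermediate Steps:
n = 20
m = 15 (m = 20 - 5 = 15)
y(U) = -15/88 (y(U) = 15/(-88) = 15*(-1/88) = -15/88)
(-20370 - 30110)*(9125 + (y(-21) + (1104 + 9258))) = (-20370 - 30110)*(9125 + (-15/88 + (1104 + 9258))) = -50480*(9125 + (-15/88 + 10362)) = -50480*(9125 + 911841/88) = -50480*1714841/88 = -10820646710/11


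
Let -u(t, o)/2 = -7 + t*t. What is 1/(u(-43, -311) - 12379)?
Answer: -1/16063 ≈ -6.2255e-5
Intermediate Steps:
u(t, o) = 14 - 2*t² (u(t, o) = -2*(-7 + t*t) = -2*(-7 + t²) = 14 - 2*t²)
1/(u(-43, -311) - 12379) = 1/((14 - 2*(-43)²) - 12379) = 1/((14 - 2*1849) - 12379) = 1/((14 - 3698) - 12379) = 1/(-3684 - 12379) = 1/(-16063) = -1/16063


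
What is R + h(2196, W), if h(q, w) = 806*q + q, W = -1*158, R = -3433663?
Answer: -1661491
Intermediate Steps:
W = -158
h(q, w) = 807*q
R + h(2196, W) = -3433663 + 807*2196 = -3433663 + 1772172 = -1661491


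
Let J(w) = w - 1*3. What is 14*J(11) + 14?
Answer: 126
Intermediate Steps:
J(w) = -3 + w (J(w) = w - 3 = -3 + w)
14*J(11) + 14 = 14*(-3 + 11) + 14 = 14*8 + 14 = 112 + 14 = 126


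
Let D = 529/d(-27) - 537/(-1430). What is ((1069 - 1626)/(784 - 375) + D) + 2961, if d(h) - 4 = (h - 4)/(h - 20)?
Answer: 393679502077/128086530 ≈ 3073.5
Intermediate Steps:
d(h) = 4 + (-4 + h)/(-20 + h) (d(h) = 4 + (h - 4)/(h - 20) = 4 + (-4 + h)/(-20 + h))
D = 35671693/313170 (D = 529/(((-84 + 5*(-27))/(-20 - 27))) - 537/(-1430) = 529/(((-84 - 135)/(-47))) - 537*(-1/1430) = 529/((-1/47*(-219))) + 537/1430 = 529/(219/47) + 537/1430 = 529*(47/219) + 537/1430 = 24863/219 + 537/1430 = 35671693/313170 ≈ 113.91)
((1069 - 1626)/(784 - 375) + D) + 2961 = ((1069 - 1626)/(784 - 375) + 35671693/313170) + 2961 = (-557/409 + 35671693/313170) + 2961 = 14415286747/128086530 + 2961 = 393679502077/128086530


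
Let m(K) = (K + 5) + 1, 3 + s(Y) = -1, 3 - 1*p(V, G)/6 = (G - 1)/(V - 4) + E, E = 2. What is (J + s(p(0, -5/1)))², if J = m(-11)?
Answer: 81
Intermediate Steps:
p(V, G) = 6 - 6*(-1 + G)/(-4 + V) (p(V, G) = 18 - 6*((G - 1)/(V - 4) + 2) = 18 - 6*((-1 + G)/(-4 + V) + 2) = 18 - 6*(2 + (-1 + G)/(-4 + V)) = 18 + (-12 - 6*(-1 + G)/(-4 + V)) = 6 - 6*(-1 + G)/(-4 + V))
s(Y) = -4 (s(Y) = -3 - 1 = -4)
m(K) = 6 + K (m(K) = (5 + K) + 1 = 6 + K)
J = -5 (J = 6 - 11 = -5)
(J + s(p(0, -5/1)))² = (-5 - 4)² = (-9)² = 81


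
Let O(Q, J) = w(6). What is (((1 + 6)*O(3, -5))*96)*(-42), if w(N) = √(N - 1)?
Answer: -28224*√5 ≈ -63111.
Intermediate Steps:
w(N) = √(-1 + N)
O(Q, J) = √5 (O(Q, J) = √(-1 + 6) = √5)
(((1 + 6)*O(3, -5))*96)*(-42) = (((1 + 6)*√5)*96)*(-42) = ((7*√5)*96)*(-42) = (672*√5)*(-42) = -28224*√5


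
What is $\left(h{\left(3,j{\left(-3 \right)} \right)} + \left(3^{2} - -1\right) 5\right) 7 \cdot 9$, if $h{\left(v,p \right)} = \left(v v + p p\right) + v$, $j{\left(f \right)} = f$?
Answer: $4473$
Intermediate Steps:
$h{\left(v,p \right)} = v + p^{2} + v^{2}$ ($h{\left(v,p \right)} = \left(v^{2} + p^{2}\right) + v = \left(p^{2} + v^{2}\right) + v = v + p^{2} + v^{2}$)
$\left(h{\left(3,j{\left(-3 \right)} \right)} + \left(3^{2} - -1\right) 5\right) 7 \cdot 9 = \left(\left(3 + \left(-3\right)^{2} + 3^{2}\right) + \left(3^{2} - -1\right) 5\right) 7 \cdot 9 = \left(\left(3 + 9 + 9\right) + \left(9 + 1\right) 5\right) 7 \cdot 9 = \left(21 + 10 \cdot 5\right) 7 \cdot 9 = \left(21 + 50\right) 7 \cdot 9 = 71 \cdot 7 \cdot 9 = 497 \cdot 9 = 4473$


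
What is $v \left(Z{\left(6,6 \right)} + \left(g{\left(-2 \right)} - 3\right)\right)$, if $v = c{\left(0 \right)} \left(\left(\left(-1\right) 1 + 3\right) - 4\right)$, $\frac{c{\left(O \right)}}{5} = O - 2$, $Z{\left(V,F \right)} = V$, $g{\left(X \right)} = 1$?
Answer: $80$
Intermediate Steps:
$c{\left(O \right)} = -10 + 5 O$ ($c{\left(O \right)} = 5 \left(O - 2\right) = 5 \left(-2 + O\right) = -10 + 5 O$)
$v = 20$ ($v = \left(-10 + 5 \cdot 0\right) \left(\left(\left(-1\right) 1 + 3\right) - 4\right) = \left(-10 + 0\right) \left(\left(-1 + 3\right) - 4\right) = - 10 \left(2 - 4\right) = \left(-10\right) \left(-2\right) = 20$)
$v \left(Z{\left(6,6 \right)} + \left(g{\left(-2 \right)} - 3\right)\right) = 20 \left(6 + \left(1 - 3\right)\right) = 20 \left(6 - 2\right) = 20 \cdot 4 = 80$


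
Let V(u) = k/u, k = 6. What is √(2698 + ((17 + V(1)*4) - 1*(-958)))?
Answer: √3697 ≈ 60.803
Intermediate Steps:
V(u) = 6/u
√(2698 + ((17 + V(1)*4) - 1*(-958))) = √(2698 + ((17 + (6/1)*4) - 1*(-958))) = √(2698 + ((17 + (6*1)*4) + 958)) = √(2698 + ((17 + 6*4) + 958)) = √(2698 + ((17 + 24) + 958)) = √(2698 + (41 + 958)) = √(2698 + 999) = √3697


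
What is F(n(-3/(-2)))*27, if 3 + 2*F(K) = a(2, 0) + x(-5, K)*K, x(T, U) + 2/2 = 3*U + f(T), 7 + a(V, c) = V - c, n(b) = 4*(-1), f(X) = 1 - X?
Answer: 270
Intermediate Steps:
n(b) = -4
a(V, c) = -7 + V - c (a(V, c) = -7 + (V - c) = -7 + V - c)
x(T, U) = -T + 3*U (x(T, U) = -1 + (3*U + (1 - T)) = -1 + (1 - T + 3*U) = -T + 3*U)
F(K) = -4 + K*(5 + 3*K)/2 (F(K) = -3/2 + ((-7 + 2 - 1*0) + (-1*(-5) + 3*K)*K)/2 = -3/2 + ((-7 + 2 + 0) + (5 + 3*K)*K)/2 = -3/2 + (-5 + K*(5 + 3*K))/2 = -3/2 + (-5/2 + K*(5 + 3*K)/2) = -4 + K*(5 + 3*K)/2)
F(n(-3/(-2)))*27 = (-4 + (½)*(-4)*(5 + 3*(-4)))*27 = (-4 + (½)*(-4)*(5 - 12))*27 = (-4 + (½)*(-4)*(-7))*27 = (-4 + 14)*27 = 10*27 = 270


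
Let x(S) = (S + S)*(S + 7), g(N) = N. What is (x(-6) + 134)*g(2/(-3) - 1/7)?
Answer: -2074/21 ≈ -98.762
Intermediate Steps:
x(S) = 2*S*(7 + S) (x(S) = (2*S)*(7 + S) = 2*S*(7 + S))
(x(-6) + 134)*g(2/(-3) - 1/7) = (2*(-6)*(7 - 6) + 134)*(2/(-3) - 1/7) = (2*(-6)*1 + 134)*(2*(-⅓) - 1*⅐) = (-12 + 134)*(-⅔ - ⅐) = 122*(-17/21) = -2074/21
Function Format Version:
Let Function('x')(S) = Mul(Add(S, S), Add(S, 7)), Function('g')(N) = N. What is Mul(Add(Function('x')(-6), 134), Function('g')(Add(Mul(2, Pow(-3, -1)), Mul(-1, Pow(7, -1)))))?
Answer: Rational(-2074, 21) ≈ -98.762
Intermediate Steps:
Function('x')(S) = Mul(2, S, Add(7, S)) (Function('x')(S) = Mul(Mul(2, S), Add(7, S)) = Mul(2, S, Add(7, S)))
Mul(Add(Function('x')(-6), 134), Function('g')(Add(Mul(2, Pow(-3, -1)), Mul(-1, Pow(7, -1))))) = Mul(Add(Mul(2, -6, Add(7, -6)), 134), Add(Mul(2, Pow(-3, -1)), Mul(-1, Pow(7, -1)))) = Mul(Add(Mul(2, -6, 1), 134), Add(Mul(2, Rational(-1, 3)), Mul(-1, Rational(1, 7)))) = Mul(Add(-12, 134), Add(Rational(-2, 3), Rational(-1, 7))) = Mul(122, Rational(-17, 21)) = Rational(-2074, 21)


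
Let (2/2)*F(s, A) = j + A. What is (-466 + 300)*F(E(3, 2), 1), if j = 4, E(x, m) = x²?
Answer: -830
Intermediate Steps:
F(s, A) = 4 + A
(-466 + 300)*F(E(3, 2), 1) = (-466 + 300)*(4 + 1) = -166*5 = -830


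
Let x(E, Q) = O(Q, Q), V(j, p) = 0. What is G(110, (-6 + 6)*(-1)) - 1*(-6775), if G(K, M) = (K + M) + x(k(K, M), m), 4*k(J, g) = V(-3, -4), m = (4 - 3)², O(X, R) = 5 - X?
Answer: 6889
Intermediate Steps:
m = 1 (m = 1² = 1)
k(J, g) = 0 (k(J, g) = (¼)*0 = 0)
x(E, Q) = 5 - Q
G(K, M) = 4 + K + M (G(K, M) = (K + M) + (5 - 1*1) = (K + M) + (5 - 1) = (K + M) + 4 = 4 + K + M)
G(110, (-6 + 6)*(-1)) - 1*(-6775) = (4 + 110 + (-6 + 6)*(-1)) - 1*(-6775) = (4 + 110 + 0*(-1)) + 6775 = (4 + 110 + 0) + 6775 = 114 + 6775 = 6889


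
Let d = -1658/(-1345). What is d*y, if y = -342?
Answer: -567036/1345 ≈ -421.59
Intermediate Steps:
d = 1658/1345 (d = -1658*(-1/1345) = 1658/1345 ≈ 1.2327)
d*y = (1658/1345)*(-342) = -567036/1345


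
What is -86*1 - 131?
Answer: -217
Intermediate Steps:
-86*1 - 131 = -86 - 131 = -217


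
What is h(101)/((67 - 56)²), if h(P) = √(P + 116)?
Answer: √217/121 ≈ 0.12174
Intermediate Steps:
h(P) = √(116 + P)
h(101)/((67 - 56)²) = √(116 + 101)/((67 - 56)²) = √217/(11²) = √217/121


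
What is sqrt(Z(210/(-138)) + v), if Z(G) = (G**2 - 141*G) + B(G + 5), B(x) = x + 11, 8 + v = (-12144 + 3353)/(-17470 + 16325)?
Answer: 2*sqrt(40057883395)/26335 ≈ 15.200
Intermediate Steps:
v = -369/1145 (v = -8 + (-12144 + 3353)/(-17470 + 16325) = -8 - 8791/(-1145) = -8 - 8791*(-1/1145) = -8 + 8791/1145 = -369/1145 ≈ -0.32227)
B(x) = 11 + x
Z(G) = 16 + G**2 - 140*G (Z(G) = (G**2 - 141*G) + (11 + (G + 5)) = (G**2 - 141*G) + (11 + (5 + G)) = (G**2 - 141*G) + (16 + G) = 16 + G**2 - 140*G)
sqrt(Z(210/(-138)) + v) = sqrt((16 + (210/(-138))**2 - 29400/(-138)) - 369/1145) = sqrt((16 + (210*(-1/138))**2 - 29400*(-1)/138) - 369/1145) = sqrt((16 + (-35/23)**2 - 140*(-35/23)) - 369/1145) = sqrt((16 + 1225/529 + 4900/23) - 369/1145) = sqrt(122389/529 - 369/1145) = sqrt(139940204/605705) = 2*sqrt(40057883395)/26335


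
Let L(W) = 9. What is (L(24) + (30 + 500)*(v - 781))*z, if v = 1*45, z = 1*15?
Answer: -5851065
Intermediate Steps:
z = 15
v = 45
(L(24) + (30 + 500)*(v - 781))*z = (9 + (30 + 500)*(45 - 781))*15 = (9 + 530*(-736))*15 = (9 - 390080)*15 = -390071*15 = -5851065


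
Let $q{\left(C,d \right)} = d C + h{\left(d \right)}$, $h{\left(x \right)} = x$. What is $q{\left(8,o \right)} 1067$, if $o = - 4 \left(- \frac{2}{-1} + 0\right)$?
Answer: $-76824$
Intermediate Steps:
$o = -8$ ($o = - 4 \left(\left(-2\right) \left(-1\right) + 0\right) = - 4 \left(2 + 0\right) = \left(-4\right) 2 = -8$)
$q{\left(C,d \right)} = d + C d$ ($q{\left(C,d \right)} = d C + d = C d + d = d + C d$)
$q{\left(8,o \right)} 1067 = - 8 \left(1 + 8\right) 1067 = \left(-8\right) 9 \cdot 1067 = \left(-72\right) 1067 = -76824$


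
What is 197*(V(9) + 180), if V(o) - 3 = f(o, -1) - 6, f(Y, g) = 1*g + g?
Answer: 34475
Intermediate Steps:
f(Y, g) = 2*g (f(Y, g) = g + g = 2*g)
V(o) = -5 (V(o) = 3 + (2*(-1) - 6) = 3 + (-2 - 6) = 3 - 8 = -5)
197*(V(9) + 180) = 197*(-5 + 180) = 197*175 = 34475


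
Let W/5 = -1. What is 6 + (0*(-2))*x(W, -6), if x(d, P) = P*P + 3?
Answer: 6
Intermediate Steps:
W = -5 (W = 5*(-1) = -5)
x(d, P) = 3 + P**2 (x(d, P) = P**2 + 3 = 3 + P**2)
6 + (0*(-2))*x(W, -6) = 6 + (0*(-2))*(3 + (-6)**2) = 6 + 0*(3 + 36) = 6 + 0*39 = 6 + 0 = 6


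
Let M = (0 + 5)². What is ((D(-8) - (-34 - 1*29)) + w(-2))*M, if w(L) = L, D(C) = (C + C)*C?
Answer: 4725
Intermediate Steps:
D(C) = 2*C² (D(C) = (2*C)*C = 2*C²)
M = 25 (M = 5² = 25)
((D(-8) - (-34 - 1*29)) + w(-2))*M = ((2*(-8)² - (-34 - 1*29)) - 2)*25 = ((2*64 - (-34 - 29)) - 2)*25 = ((128 - 1*(-63)) - 2)*25 = ((128 + 63) - 2)*25 = (191 - 2)*25 = 189*25 = 4725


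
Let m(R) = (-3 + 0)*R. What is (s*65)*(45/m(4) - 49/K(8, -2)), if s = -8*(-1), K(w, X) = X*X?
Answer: -8320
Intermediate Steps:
m(R) = -3*R
K(w, X) = X²
s = 8
(s*65)*(45/m(4) - 49/K(8, -2)) = (8*65)*(45/((-3*4)) - 49/((-2)²)) = 520*(45/(-12) - 49/4) = 520*(45*(-1/12) - 49*¼) = 520*(-15/4 - 49/4) = 520*(-16) = -8320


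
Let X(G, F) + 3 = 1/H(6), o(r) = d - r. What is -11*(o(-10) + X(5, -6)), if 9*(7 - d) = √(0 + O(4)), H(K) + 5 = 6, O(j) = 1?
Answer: -1474/9 ≈ -163.78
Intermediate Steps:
H(K) = 1 (H(K) = -5 + 6 = 1)
d = 62/9 (d = 7 - √(0 + 1)/9 = 7 - √1/9 = 7 - ⅑*1 = 7 - ⅑ = 62/9 ≈ 6.8889)
o(r) = 62/9 - r
X(G, F) = -2 (X(G, F) = -3 + 1/1 = -3 + 1 = -2)
-11*(o(-10) + X(5, -6)) = -11*((62/9 - 1*(-10)) - 2) = -11*((62/9 + 10) - 2) = -11*(152/9 - 2) = -11*134/9 = -1474/9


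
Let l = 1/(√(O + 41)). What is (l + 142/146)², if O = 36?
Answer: 393486/410333 + 142*√77/5621 ≈ 1.1806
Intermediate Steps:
l = √77/77 (l = 1/(√(36 + 41)) = 1/(√77) = √77/77 ≈ 0.11396)
(l + 142/146)² = (√77/77 + 142/146)² = (√77/77 + 142*(1/146))² = (√77/77 + 71/73)² = (71/73 + √77/77)²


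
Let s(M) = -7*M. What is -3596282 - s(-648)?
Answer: -3600818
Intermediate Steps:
-3596282 - s(-648) = -3596282 - (-7)*(-648) = -3596282 - 1*4536 = -3596282 - 4536 = -3600818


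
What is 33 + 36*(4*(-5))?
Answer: -687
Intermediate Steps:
33 + 36*(4*(-5)) = 33 + 36*(-20) = 33 - 720 = -687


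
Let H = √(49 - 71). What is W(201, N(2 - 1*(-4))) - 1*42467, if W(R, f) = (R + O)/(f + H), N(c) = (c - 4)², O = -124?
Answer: (-42467*√22 + 169791*I)/(√22 - 4*I) ≈ -42459.0 - 9.5043*I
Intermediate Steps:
H = I*√22 (H = √(-22) = I*√22 ≈ 4.6904*I)
N(c) = (-4 + c)²
W(R, f) = (-124 + R)/(f + I*√22) (W(R, f) = (R - 124)/(f + I*√22) = (-124 + R)/(f + I*√22))
W(201, N(2 - 1*(-4))) - 1*42467 = (-124 + 201)/((-4 + (2 - 1*(-4)))² + I*√22) - 1*42467 = 77/((-4 + (2 + 4))² + I*√22) - 42467 = 77/((-4 + 6)² + I*√22) - 42467 = 77/(2² + I*√22) - 42467 = 77/(4 + I*√22) - 42467 = -42467 + 77/(4 + I*√22)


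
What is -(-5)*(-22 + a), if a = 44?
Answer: 110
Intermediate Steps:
-(-5)*(-22 + a) = -(-5)*(-22 + 44) = -(-5)*22 = -1*(-110) = 110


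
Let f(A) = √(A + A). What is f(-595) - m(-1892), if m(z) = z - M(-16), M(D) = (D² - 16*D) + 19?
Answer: 2423 + I*√1190 ≈ 2423.0 + 34.496*I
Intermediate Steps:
f(A) = √2*√A (f(A) = √(2*A) = √2*√A)
M(D) = 19 + D² - 16*D
m(z) = -531 + z (m(z) = z - (19 + (-16)² - 16*(-16)) = z - (19 + 256 + 256) = z - 1*531 = z - 531 = -531 + z)
f(-595) - m(-1892) = √2*√(-595) - (-531 - 1892) = √2*(I*√595) - 1*(-2423) = I*√1190 + 2423 = 2423 + I*√1190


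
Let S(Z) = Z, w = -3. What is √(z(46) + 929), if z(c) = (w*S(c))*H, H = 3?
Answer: √515 ≈ 22.694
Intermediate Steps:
z(c) = -9*c (z(c) = -3*c*3 = -9*c)
√(z(46) + 929) = √(-9*46 + 929) = √(-414 + 929) = √515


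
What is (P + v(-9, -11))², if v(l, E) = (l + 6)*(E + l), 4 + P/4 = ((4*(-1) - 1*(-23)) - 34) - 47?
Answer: 41616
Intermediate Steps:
P = -264 (P = -16 + 4*(((4*(-1) - 1*(-23)) - 34) - 47) = -16 + 4*(((-4 + 23) - 34) - 47) = -16 + 4*((19 - 34) - 47) = -16 + 4*(-15 - 47) = -16 + 4*(-62) = -16 - 248 = -264)
v(l, E) = (6 + l)*(E + l)
(P + v(-9, -11))² = (-264 + ((-9)² + 6*(-11) + 6*(-9) - 11*(-9)))² = (-264 + (81 - 66 - 54 + 99))² = (-264 + 60)² = (-204)² = 41616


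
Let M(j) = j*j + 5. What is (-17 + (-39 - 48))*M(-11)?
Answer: -13104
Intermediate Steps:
M(j) = 5 + j² (M(j) = j² + 5 = 5 + j²)
(-17 + (-39 - 48))*M(-11) = (-17 + (-39 - 48))*(5 + (-11)²) = (-17 - 87)*(5 + 121) = -104*126 = -13104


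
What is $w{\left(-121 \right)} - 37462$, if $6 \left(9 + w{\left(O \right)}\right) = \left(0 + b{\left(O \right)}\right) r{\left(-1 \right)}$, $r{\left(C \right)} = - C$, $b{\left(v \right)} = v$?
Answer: $- \frac{224947}{6} \approx -37491.0$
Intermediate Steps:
$w{\left(O \right)} = -9 + \frac{O}{6}$ ($w{\left(O \right)} = -9 + \frac{\left(0 + O\right) \left(\left(-1\right) \left(-1\right)\right)}{6} = -9 + \frac{O 1}{6} = -9 + \frac{O}{6}$)
$w{\left(-121 \right)} - 37462 = \left(-9 + \frac{1}{6} \left(-121\right)\right) - 37462 = \left(-9 - \frac{121}{6}\right) - 37462 = - \frac{175}{6} - 37462 = - \frac{224947}{6}$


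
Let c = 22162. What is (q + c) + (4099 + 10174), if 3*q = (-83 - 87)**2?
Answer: 138205/3 ≈ 46068.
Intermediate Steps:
q = 28900/3 (q = (-83 - 87)**2/3 = (1/3)*(-170)**2 = (1/3)*28900 = 28900/3 ≈ 9633.3)
(q + c) + (4099 + 10174) = (28900/3 + 22162) + (4099 + 10174) = 95386/3 + 14273 = 138205/3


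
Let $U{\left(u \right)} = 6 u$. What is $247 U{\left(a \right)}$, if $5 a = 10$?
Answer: $2964$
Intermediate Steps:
$a = 2$ ($a = \frac{1}{5} \cdot 10 = 2$)
$247 U{\left(a \right)} = 247 \cdot 6 \cdot 2 = 247 \cdot 12 = 2964$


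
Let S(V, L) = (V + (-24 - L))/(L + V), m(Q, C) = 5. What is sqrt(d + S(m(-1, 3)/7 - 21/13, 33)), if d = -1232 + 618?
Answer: I*sqrt(5254186723)/2921 ≈ 24.815*I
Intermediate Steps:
S(V, L) = (-24 + V - L)/(L + V)
d = -614
sqrt(d + S(m(-1, 3)/7 - 21/13, 33)) = sqrt(-614 + (-24 + (5/7 - 21/13) - 1*33)/(33 + (5/7 - 21/13))) = sqrt(-614 + (-24 + (5*(1/7) - 21*1/13) - 33)/(33 + (5*(1/7) - 21*1/13))) = sqrt(-614 + (-24 + (5/7 - 21/13) - 33)/(33 + (5/7 - 21/13))) = sqrt(-614 + (-24 - 82/91 - 33)/(33 - 82/91)) = sqrt(-614 - 5269/91/(2921/91)) = sqrt(-614 + (91/2921)*(-5269/91)) = sqrt(-614 - 5269/2921) = sqrt(-1798763/2921) = I*sqrt(5254186723)/2921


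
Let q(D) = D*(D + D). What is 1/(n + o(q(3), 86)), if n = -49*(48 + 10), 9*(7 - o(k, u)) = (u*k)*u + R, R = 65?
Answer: -9/158708 ≈ -5.6708e-5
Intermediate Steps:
q(D) = 2*D² (q(D) = D*(2*D) = 2*D²)
o(k, u) = -2/9 - k*u²/9 (o(k, u) = 7 - ((u*k)*u + 65)/9 = 7 - ((k*u)*u + 65)/9 = 7 - (k*u² + 65)/9 = 7 - (65 + k*u²)/9 = 7 + (-65/9 - k*u²/9) = -2/9 - k*u²/9)
n = -2842 (n = -49*58 = -2842)
1/(n + o(q(3), 86)) = 1/(-2842 + (-2/9 - ⅑*2*3²*86²)) = 1/(-2842 + (-2/9 - ⅑*2*9*7396)) = 1/(-2842 + (-2/9 - ⅑*18*7396)) = 1/(-2842 + (-2/9 - 14792)) = 1/(-2842 - 133130/9) = 1/(-158708/9) = -9/158708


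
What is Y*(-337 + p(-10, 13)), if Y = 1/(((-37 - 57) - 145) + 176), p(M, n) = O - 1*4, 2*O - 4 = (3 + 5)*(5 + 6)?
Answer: 295/63 ≈ 4.6825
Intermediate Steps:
O = 46 (O = 2 + ((3 + 5)*(5 + 6))/2 = 2 + (8*11)/2 = 2 + (1/2)*88 = 2 + 44 = 46)
p(M, n) = 42 (p(M, n) = 46 - 1*4 = 46 - 4 = 42)
Y = -1/63 (Y = 1/((-94 - 145) + 176) = 1/(-239 + 176) = 1/(-63) = -1/63 ≈ -0.015873)
Y*(-337 + p(-10, 13)) = -(-337 + 42)/63 = -1/63*(-295) = 295/63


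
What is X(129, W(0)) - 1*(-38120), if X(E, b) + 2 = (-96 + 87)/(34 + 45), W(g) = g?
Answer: 3011313/79 ≈ 38118.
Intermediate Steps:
X(E, b) = -167/79 (X(E, b) = -2 + (-96 + 87)/(34 + 45) = -2 - 9/79 = -167/79)
X(129, W(0)) - 1*(-38120) = -167/79 - 1*(-38120) = -167/79 + 38120 = 3011313/79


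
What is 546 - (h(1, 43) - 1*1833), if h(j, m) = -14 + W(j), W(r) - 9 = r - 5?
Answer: 2388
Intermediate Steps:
W(r) = 4 + r (W(r) = 9 + (r - 5) = 9 + (-5 + r) = 4 + r)
h(j, m) = -10 + j (h(j, m) = -14 + (4 + j) = -10 + j)
546 - (h(1, 43) - 1*1833) = 546 - ((-10 + 1) - 1*1833) = 546 - (-9 - 1833) = 546 - 1*(-1842) = 546 + 1842 = 2388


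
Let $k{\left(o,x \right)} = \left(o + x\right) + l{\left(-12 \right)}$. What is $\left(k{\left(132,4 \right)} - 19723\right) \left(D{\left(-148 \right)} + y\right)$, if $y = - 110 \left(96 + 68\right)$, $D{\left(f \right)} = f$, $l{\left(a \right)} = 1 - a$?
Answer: $356011912$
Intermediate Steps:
$y = -18040$ ($y = \left(-110\right) 164 = -18040$)
$k{\left(o,x \right)} = 13 + o + x$ ($k{\left(o,x \right)} = \left(o + x\right) + \left(1 - -12\right) = \left(o + x\right) + \left(1 + 12\right) = \left(o + x\right) + 13 = 13 + o + x$)
$\left(k{\left(132,4 \right)} - 19723\right) \left(D{\left(-148 \right)} + y\right) = \left(\left(13 + 132 + 4\right) - 19723\right) \left(-148 - 18040\right) = \left(149 - 19723\right) \left(-18188\right) = \left(-19574\right) \left(-18188\right) = 356011912$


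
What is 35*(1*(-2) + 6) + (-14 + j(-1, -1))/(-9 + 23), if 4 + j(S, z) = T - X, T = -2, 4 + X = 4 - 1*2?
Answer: 971/7 ≈ 138.71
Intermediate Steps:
X = -2 (X = -4 + (4 - 1*2) = -4 + (4 - 2) = -4 + 2 = -2)
j(S, z) = -4 (j(S, z) = -4 + (-2 - 1*(-2)) = -4 + (-2 + 2) = -4 + 0 = -4)
35*(1*(-2) + 6) + (-14 + j(-1, -1))/(-9 + 23) = 35*(1*(-2) + 6) + (-14 - 4)/(-9 + 23) = 35*(-2 + 6) - 18/14 = 35*4 - 18*1/14 = 140 - 9/7 = 971/7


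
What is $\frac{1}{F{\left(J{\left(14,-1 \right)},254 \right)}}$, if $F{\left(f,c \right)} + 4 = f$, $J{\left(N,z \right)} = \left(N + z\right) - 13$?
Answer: $- \frac{1}{4} \approx -0.25$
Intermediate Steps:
$J{\left(N,z \right)} = -13 + N + z$
$F{\left(f,c \right)} = -4 + f$
$\frac{1}{F{\left(J{\left(14,-1 \right)},254 \right)}} = \frac{1}{-4 - 0} = \frac{1}{-4 + 0} = \frac{1}{-4} = - \frac{1}{4}$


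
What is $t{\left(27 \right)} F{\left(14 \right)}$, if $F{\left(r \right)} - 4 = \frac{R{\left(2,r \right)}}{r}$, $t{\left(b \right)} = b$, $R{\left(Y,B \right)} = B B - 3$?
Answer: $\frac{6723}{14} \approx 480.21$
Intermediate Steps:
$R{\left(Y,B \right)} = -3 + B^{2}$ ($R{\left(Y,B \right)} = B^{2} - 3 = -3 + B^{2}$)
$F{\left(r \right)} = 4 + \frac{-3 + r^{2}}{r}$
$t{\left(27 \right)} F{\left(14 \right)} = 27 \left(4 + 14 - \frac{3}{14}\right) = 27 \cdot \frac{249}{14} = \frac{6723}{14}$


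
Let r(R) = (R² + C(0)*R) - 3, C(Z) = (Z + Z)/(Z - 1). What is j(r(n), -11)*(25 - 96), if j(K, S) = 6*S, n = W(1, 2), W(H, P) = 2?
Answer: 4686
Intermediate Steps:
C(Z) = 2*Z/(-1 + Z) (C(Z) = (2*Z)/(-1 + Z) = 2*Z/(-1 + Z))
n = 2
r(R) = -3 + R² (r(R) = (R² + (2*0/(-1 + 0))*R) - 3 = (R² + (2*0/(-1))*R) - 3 = (R² + (2*0*(-1))*R) - 3 = (R² + 0*R) - 3 = (R² + 0) - 3 = R² - 3 = -3 + R²)
j(r(n), -11)*(25 - 96) = (6*(-11))*(25 - 96) = -66*(-71) = 4686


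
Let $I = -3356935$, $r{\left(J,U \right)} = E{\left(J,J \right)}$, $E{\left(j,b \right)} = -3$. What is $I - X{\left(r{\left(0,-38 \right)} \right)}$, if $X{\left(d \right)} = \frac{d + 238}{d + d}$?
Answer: $- \frac{20141375}{6} \approx -3.3569 \cdot 10^{6}$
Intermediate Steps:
$r{\left(J,U \right)} = -3$
$X{\left(d \right)} = \frac{238 + d}{2 d}$
$I - X{\left(r{\left(0,-38 \right)} \right)} = -3356935 - \frac{238 - 3}{2 \left(-3\right)} = -3356935 - \frac{1}{2} \left(- \frac{1}{3}\right) 235 = -3356935 - - \frac{235}{6} = -3356935 + \frac{235}{6} = - \frac{20141375}{6}$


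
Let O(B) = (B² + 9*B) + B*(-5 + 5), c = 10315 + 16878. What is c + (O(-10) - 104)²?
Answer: 36029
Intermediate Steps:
c = 27193
O(B) = B² + 9*B (O(B) = (B² + 9*B) + B*0 = (B² + 9*B) + 0 = B² + 9*B)
c + (O(-10) - 104)² = 27193 + (-10*(9 - 10) - 104)² = 27193 + (-10*(-1) - 104)² = 27193 + (10 - 104)² = 27193 + (-94)² = 27193 + 8836 = 36029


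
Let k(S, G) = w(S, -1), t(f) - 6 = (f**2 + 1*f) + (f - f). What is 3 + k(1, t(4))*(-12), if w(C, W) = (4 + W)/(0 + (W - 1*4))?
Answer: 51/5 ≈ 10.200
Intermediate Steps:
w(C, W) = (4 + W)/(-4 + W) (w(C, W) = (4 + W)/(0 + (W - 4)) = (4 + W)/(0 + (-4 + W)) = (4 + W)/(-4 + W))
t(f) = 6 + f + f**2 (t(f) = 6 + ((f**2 + 1*f) + (f - f)) = 6 + ((f**2 + f) + 0) = 6 + ((f + f**2) + 0) = 6 + (f + f**2) = 6 + f + f**2)
k(S, G) = -3/5 (k(S, G) = (4 - 1)/(-4 - 1) = 3/(-5) = -1/5*3 = -3/5)
3 + k(1, t(4))*(-12) = 3 - 3/5*(-12) = 3 + 36/5 = 51/5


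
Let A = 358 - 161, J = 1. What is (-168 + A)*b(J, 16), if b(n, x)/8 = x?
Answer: 3712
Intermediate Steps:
b(n, x) = 8*x
A = 197
(-168 + A)*b(J, 16) = (-168 + 197)*(8*16) = 29*128 = 3712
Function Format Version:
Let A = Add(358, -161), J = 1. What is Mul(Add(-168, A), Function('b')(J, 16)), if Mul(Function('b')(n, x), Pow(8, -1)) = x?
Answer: 3712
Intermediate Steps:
Function('b')(n, x) = Mul(8, x)
A = 197
Mul(Add(-168, A), Function('b')(J, 16)) = Mul(Add(-168, 197), Mul(8, 16)) = Mul(29, 128) = 3712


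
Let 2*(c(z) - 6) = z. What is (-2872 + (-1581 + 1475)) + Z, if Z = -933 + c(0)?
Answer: -3905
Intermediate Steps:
c(z) = 6 + z/2
Z = -927 (Z = -933 + (6 + (1/2)*0) = -933 + (6 + 0) = -933 + 6 = -927)
(-2872 + (-1581 + 1475)) + Z = (-2872 + (-1581 + 1475)) - 927 = (-2872 - 106) - 927 = -2978 - 927 = -3905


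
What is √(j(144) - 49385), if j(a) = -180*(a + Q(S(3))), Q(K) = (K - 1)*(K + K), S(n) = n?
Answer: I*√77465 ≈ 278.33*I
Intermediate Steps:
Q(K) = 2*K*(-1 + K) (Q(K) = (-1 + K)*(2*K) = 2*K*(-1 + K))
j(a) = -2160 - 180*a (j(a) = -180*(a + 2*3*(-1 + 3)) = -180*(a + 2*3*2) = -180*(a + 12) = -180*(12 + a) = -2160 - 180*a)
√(j(144) - 49385) = √((-2160 - 180*144) - 49385) = √((-2160 - 25920) - 49385) = √(-28080 - 49385) = √(-77465) = I*√77465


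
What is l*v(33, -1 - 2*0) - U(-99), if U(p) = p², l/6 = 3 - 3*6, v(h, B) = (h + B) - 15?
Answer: -11331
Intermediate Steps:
v(h, B) = -15 + B + h (v(h, B) = (B + h) - 15 = -15 + B + h)
l = -90 (l = 6*(3 - 3*6) = 6*(3 - 18) = 6*(-15) = -90)
l*v(33, -1 - 2*0) - U(-99) = -90*(-15 + (-1 - 2*0) + 33) - 1*(-99)² = -90*(-15 + (-1 + 0) + 33) - 1*9801 = -90*(-15 - 1 + 33) - 9801 = -90*17 - 9801 = -1530 - 9801 = -11331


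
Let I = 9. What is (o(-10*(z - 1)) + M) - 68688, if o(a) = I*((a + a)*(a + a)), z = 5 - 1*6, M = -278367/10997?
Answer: -597283503/10997 ≈ -54313.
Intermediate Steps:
M = -278367/10997 (M = -278367*1/10997 = -278367/10997 ≈ -25.313)
z = -1 (z = 5 - 6 = -1)
o(a) = 36*a**2 (o(a) = 9*((a + a)*(a + a)) = 9*((2*a)*(2*a)) = 9*(4*a**2) = 36*a**2)
(o(-10*(z - 1)) + M) - 68688 = (36*(-10*(-1 - 1))**2 - 278367/10997) - 68688 = (36*(-10*(-2))**2 - 278367/10997) - 68688 = (36*20**2 - 278367/10997) - 68688 = (36*400 - 278367/10997) - 68688 = (14400 - 278367/10997) - 68688 = 158078433/10997 - 68688 = -597283503/10997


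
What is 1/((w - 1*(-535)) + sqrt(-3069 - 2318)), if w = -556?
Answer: -21/5828 - I*sqrt(5387)/5828 ≈ -0.0036033 - 0.012594*I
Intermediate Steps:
1/((w - 1*(-535)) + sqrt(-3069 - 2318)) = 1/((-556 - 1*(-535)) + sqrt(-3069 - 2318)) = 1/((-556 + 535) + sqrt(-5387)) = 1/(-21 + I*sqrt(5387))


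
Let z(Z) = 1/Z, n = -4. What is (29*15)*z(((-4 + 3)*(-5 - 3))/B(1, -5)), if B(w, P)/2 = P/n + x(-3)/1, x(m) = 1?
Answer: 3915/16 ≈ 244.69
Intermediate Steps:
B(w, P) = 2 - P/2 (B(w, P) = 2*(P/(-4) + 1/1) = 2*(P*(-1/4) + 1*1) = 2*(-P/4 + 1) = 2*(1 - P/4) = 2 - P/2)
(29*15)*z(((-4 + 3)*(-5 - 3))/B(1, -5)) = (29*15)/((((-4 + 3)*(-5 - 3))/(2 - 1/2*(-5)))) = 435/(((-1*(-8))/(2 + 5/2))) = 435/((8/(9/2))) = 435/((8*(2/9))) = 435/(16/9) = 435*(9/16) = 3915/16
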